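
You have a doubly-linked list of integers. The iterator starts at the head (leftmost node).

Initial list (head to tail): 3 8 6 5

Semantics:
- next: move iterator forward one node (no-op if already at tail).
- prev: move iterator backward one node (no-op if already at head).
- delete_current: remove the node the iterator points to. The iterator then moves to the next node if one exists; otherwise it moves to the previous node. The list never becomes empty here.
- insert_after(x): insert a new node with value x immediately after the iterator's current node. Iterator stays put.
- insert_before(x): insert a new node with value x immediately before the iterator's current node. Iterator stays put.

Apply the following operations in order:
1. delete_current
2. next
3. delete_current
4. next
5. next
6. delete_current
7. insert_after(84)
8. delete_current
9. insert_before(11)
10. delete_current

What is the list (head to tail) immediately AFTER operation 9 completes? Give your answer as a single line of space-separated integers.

Answer: 11 84

Derivation:
After 1 (delete_current): list=[8, 6, 5] cursor@8
After 2 (next): list=[8, 6, 5] cursor@6
After 3 (delete_current): list=[8, 5] cursor@5
After 4 (next): list=[8, 5] cursor@5
After 5 (next): list=[8, 5] cursor@5
After 6 (delete_current): list=[8] cursor@8
After 7 (insert_after(84)): list=[8, 84] cursor@8
After 8 (delete_current): list=[84] cursor@84
After 9 (insert_before(11)): list=[11, 84] cursor@84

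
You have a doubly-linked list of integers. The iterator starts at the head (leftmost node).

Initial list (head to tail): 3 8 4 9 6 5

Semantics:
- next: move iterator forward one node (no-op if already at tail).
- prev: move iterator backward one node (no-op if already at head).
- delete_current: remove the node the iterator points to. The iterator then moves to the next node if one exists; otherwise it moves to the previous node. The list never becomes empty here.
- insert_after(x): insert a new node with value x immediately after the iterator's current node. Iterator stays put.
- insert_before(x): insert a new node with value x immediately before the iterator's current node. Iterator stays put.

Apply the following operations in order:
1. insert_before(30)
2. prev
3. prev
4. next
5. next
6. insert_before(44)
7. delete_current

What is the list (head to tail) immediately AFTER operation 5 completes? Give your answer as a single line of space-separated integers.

After 1 (insert_before(30)): list=[30, 3, 8, 4, 9, 6, 5] cursor@3
After 2 (prev): list=[30, 3, 8, 4, 9, 6, 5] cursor@30
After 3 (prev): list=[30, 3, 8, 4, 9, 6, 5] cursor@30
After 4 (next): list=[30, 3, 8, 4, 9, 6, 5] cursor@3
After 5 (next): list=[30, 3, 8, 4, 9, 6, 5] cursor@8

Answer: 30 3 8 4 9 6 5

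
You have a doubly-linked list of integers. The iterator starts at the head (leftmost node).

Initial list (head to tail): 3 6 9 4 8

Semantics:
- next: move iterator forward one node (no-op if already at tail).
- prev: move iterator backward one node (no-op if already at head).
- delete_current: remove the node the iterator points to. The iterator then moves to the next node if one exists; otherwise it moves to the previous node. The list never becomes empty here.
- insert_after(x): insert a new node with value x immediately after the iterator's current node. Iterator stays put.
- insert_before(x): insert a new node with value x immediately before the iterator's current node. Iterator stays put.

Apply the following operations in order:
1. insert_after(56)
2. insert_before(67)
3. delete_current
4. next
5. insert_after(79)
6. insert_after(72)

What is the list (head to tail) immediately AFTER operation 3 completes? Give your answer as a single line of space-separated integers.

Answer: 67 56 6 9 4 8

Derivation:
After 1 (insert_after(56)): list=[3, 56, 6, 9, 4, 8] cursor@3
After 2 (insert_before(67)): list=[67, 3, 56, 6, 9, 4, 8] cursor@3
After 3 (delete_current): list=[67, 56, 6, 9, 4, 8] cursor@56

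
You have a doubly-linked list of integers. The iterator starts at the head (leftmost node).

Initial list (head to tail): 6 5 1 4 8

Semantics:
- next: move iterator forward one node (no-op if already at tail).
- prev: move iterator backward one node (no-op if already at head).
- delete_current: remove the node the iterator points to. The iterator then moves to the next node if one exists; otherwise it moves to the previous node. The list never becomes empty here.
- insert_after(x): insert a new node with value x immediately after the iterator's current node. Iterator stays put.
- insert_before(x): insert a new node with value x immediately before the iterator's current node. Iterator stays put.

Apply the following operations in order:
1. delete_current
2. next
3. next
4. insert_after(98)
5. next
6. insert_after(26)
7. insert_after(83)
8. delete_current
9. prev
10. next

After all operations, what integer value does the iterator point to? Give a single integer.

Answer: 83

Derivation:
After 1 (delete_current): list=[5, 1, 4, 8] cursor@5
After 2 (next): list=[5, 1, 4, 8] cursor@1
After 3 (next): list=[5, 1, 4, 8] cursor@4
After 4 (insert_after(98)): list=[5, 1, 4, 98, 8] cursor@4
After 5 (next): list=[5, 1, 4, 98, 8] cursor@98
After 6 (insert_after(26)): list=[5, 1, 4, 98, 26, 8] cursor@98
After 7 (insert_after(83)): list=[5, 1, 4, 98, 83, 26, 8] cursor@98
After 8 (delete_current): list=[5, 1, 4, 83, 26, 8] cursor@83
After 9 (prev): list=[5, 1, 4, 83, 26, 8] cursor@4
After 10 (next): list=[5, 1, 4, 83, 26, 8] cursor@83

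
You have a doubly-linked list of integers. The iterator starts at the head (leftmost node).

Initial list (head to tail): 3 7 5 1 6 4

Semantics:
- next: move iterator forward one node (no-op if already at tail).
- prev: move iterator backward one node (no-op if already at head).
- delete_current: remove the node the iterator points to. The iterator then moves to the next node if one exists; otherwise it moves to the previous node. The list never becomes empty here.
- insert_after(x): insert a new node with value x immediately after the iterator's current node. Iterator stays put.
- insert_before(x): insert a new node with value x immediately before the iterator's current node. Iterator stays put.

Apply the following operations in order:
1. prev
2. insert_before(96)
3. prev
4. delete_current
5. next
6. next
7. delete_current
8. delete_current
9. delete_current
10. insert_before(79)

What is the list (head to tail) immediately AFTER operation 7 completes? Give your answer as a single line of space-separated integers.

After 1 (prev): list=[3, 7, 5, 1, 6, 4] cursor@3
After 2 (insert_before(96)): list=[96, 3, 7, 5, 1, 6, 4] cursor@3
After 3 (prev): list=[96, 3, 7, 5, 1, 6, 4] cursor@96
After 4 (delete_current): list=[3, 7, 5, 1, 6, 4] cursor@3
After 5 (next): list=[3, 7, 5, 1, 6, 4] cursor@7
After 6 (next): list=[3, 7, 5, 1, 6, 4] cursor@5
After 7 (delete_current): list=[3, 7, 1, 6, 4] cursor@1

Answer: 3 7 1 6 4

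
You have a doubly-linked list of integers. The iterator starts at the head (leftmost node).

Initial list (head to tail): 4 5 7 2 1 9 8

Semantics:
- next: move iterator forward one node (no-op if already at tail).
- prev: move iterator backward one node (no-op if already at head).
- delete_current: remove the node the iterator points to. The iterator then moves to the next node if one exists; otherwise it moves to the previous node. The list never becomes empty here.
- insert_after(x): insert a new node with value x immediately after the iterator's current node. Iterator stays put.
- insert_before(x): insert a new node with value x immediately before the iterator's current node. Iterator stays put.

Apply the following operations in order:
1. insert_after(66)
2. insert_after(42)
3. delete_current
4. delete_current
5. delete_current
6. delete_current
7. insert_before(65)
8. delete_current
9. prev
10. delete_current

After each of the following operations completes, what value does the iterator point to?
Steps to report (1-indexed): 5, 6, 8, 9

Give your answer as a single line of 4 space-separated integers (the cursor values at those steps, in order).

Answer: 5 7 2 65

Derivation:
After 1 (insert_after(66)): list=[4, 66, 5, 7, 2, 1, 9, 8] cursor@4
After 2 (insert_after(42)): list=[4, 42, 66, 5, 7, 2, 1, 9, 8] cursor@4
After 3 (delete_current): list=[42, 66, 5, 7, 2, 1, 9, 8] cursor@42
After 4 (delete_current): list=[66, 5, 7, 2, 1, 9, 8] cursor@66
After 5 (delete_current): list=[5, 7, 2, 1, 9, 8] cursor@5
After 6 (delete_current): list=[7, 2, 1, 9, 8] cursor@7
After 7 (insert_before(65)): list=[65, 7, 2, 1, 9, 8] cursor@7
After 8 (delete_current): list=[65, 2, 1, 9, 8] cursor@2
After 9 (prev): list=[65, 2, 1, 9, 8] cursor@65
After 10 (delete_current): list=[2, 1, 9, 8] cursor@2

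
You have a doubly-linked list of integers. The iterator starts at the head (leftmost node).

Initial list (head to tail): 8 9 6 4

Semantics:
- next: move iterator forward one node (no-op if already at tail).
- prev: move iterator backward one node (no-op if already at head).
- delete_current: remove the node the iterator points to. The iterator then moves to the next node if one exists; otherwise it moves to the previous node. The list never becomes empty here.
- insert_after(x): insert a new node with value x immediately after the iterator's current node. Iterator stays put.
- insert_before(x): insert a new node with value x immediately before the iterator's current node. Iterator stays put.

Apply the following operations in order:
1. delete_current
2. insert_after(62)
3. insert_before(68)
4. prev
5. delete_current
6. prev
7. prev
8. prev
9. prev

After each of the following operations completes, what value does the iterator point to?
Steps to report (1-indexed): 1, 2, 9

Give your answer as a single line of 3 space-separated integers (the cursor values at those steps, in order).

After 1 (delete_current): list=[9, 6, 4] cursor@9
After 2 (insert_after(62)): list=[9, 62, 6, 4] cursor@9
After 3 (insert_before(68)): list=[68, 9, 62, 6, 4] cursor@9
After 4 (prev): list=[68, 9, 62, 6, 4] cursor@68
After 5 (delete_current): list=[9, 62, 6, 4] cursor@9
After 6 (prev): list=[9, 62, 6, 4] cursor@9
After 7 (prev): list=[9, 62, 6, 4] cursor@9
After 8 (prev): list=[9, 62, 6, 4] cursor@9
After 9 (prev): list=[9, 62, 6, 4] cursor@9

Answer: 9 9 9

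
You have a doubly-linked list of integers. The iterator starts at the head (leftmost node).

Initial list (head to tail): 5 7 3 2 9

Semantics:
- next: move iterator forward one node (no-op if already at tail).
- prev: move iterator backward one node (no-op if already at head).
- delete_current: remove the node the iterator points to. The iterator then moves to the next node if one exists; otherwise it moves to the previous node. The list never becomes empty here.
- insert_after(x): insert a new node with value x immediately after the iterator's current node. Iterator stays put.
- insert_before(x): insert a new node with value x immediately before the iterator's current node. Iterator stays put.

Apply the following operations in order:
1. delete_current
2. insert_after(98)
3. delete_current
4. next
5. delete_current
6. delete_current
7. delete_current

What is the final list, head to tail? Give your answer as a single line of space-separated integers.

Answer: 98

Derivation:
After 1 (delete_current): list=[7, 3, 2, 9] cursor@7
After 2 (insert_after(98)): list=[7, 98, 3, 2, 9] cursor@7
After 3 (delete_current): list=[98, 3, 2, 9] cursor@98
After 4 (next): list=[98, 3, 2, 9] cursor@3
After 5 (delete_current): list=[98, 2, 9] cursor@2
After 6 (delete_current): list=[98, 9] cursor@9
After 7 (delete_current): list=[98] cursor@98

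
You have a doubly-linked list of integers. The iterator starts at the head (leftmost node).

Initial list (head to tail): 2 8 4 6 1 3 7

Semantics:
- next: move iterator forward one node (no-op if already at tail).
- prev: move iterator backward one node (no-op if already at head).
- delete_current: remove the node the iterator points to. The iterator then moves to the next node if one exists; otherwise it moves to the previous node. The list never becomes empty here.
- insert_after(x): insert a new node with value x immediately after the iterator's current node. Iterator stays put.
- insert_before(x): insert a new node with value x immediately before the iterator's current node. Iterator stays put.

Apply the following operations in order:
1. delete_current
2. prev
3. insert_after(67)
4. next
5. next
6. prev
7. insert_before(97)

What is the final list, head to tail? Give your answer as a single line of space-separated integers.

After 1 (delete_current): list=[8, 4, 6, 1, 3, 7] cursor@8
After 2 (prev): list=[8, 4, 6, 1, 3, 7] cursor@8
After 3 (insert_after(67)): list=[8, 67, 4, 6, 1, 3, 7] cursor@8
After 4 (next): list=[8, 67, 4, 6, 1, 3, 7] cursor@67
After 5 (next): list=[8, 67, 4, 6, 1, 3, 7] cursor@4
After 6 (prev): list=[8, 67, 4, 6, 1, 3, 7] cursor@67
After 7 (insert_before(97)): list=[8, 97, 67, 4, 6, 1, 3, 7] cursor@67

Answer: 8 97 67 4 6 1 3 7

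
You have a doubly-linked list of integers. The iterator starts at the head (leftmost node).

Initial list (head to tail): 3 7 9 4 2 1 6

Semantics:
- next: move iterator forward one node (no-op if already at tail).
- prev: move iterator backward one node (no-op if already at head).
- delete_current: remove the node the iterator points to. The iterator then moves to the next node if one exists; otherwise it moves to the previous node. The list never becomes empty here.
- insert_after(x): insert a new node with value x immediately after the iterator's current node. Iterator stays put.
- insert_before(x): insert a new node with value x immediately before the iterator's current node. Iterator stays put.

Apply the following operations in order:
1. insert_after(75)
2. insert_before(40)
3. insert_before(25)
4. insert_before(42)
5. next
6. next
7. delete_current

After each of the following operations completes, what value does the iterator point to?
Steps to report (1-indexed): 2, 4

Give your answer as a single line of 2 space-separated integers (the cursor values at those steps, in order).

After 1 (insert_after(75)): list=[3, 75, 7, 9, 4, 2, 1, 6] cursor@3
After 2 (insert_before(40)): list=[40, 3, 75, 7, 9, 4, 2, 1, 6] cursor@3
After 3 (insert_before(25)): list=[40, 25, 3, 75, 7, 9, 4, 2, 1, 6] cursor@3
After 4 (insert_before(42)): list=[40, 25, 42, 3, 75, 7, 9, 4, 2, 1, 6] cursor@3
After 5 (next): list=[40, 25, 42, 3, 75, 7, 9, 4, 2, 1, 6] cursor@75
After 6 (next): list=[40, 25, 42, 3, 75, 7, 9, 4, 2, 1, 6] cursor@7
After 7 (delete_current): list=[40, 25, 42, 3, 75, 9, 4, 2, 1, 6] cursor@9

Answer: 3 3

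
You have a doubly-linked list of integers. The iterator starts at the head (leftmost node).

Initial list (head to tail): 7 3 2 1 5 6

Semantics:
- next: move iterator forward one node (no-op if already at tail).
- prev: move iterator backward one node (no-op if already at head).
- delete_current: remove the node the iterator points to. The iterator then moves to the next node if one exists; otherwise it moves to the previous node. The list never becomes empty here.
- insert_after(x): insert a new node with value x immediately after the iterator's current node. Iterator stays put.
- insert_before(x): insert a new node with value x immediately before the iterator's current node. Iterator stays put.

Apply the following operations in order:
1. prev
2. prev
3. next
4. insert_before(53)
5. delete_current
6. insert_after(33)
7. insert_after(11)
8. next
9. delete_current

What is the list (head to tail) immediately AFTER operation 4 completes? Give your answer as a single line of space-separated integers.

Answer: 7 53 3 2 1 5 6

Derivation:
After 1 (prev): list=[7, 3, 2, 1, 5, 6] cursor@7
After 2 (prev): list=[7, 3, 2, 1, 5, 6] cursor@7
After 3 (next): list=[7, 3, 2, 1, 5, 6] cursor@3
After 4 (insert_before(53)): list=[7, 53, 3, 2, 1, 5, 6] cursor@3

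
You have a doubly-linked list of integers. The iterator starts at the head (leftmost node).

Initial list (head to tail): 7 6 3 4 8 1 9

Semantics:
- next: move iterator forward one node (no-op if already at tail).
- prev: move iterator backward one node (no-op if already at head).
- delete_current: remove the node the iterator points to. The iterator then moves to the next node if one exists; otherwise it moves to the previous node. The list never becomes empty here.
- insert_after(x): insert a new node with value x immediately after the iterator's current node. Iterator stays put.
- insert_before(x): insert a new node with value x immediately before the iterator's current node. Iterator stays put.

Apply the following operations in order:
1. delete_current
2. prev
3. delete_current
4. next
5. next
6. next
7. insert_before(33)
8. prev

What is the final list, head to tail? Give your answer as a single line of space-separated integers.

After 1 (delete_current): list=[6, 3, 4, 8, 1, 9] cursor@6
After 2 (prev): list=[6, 3, 4, 8, 1, 9] cursor@6
After 3 (delete_current): list=[3, 4, 8, 1, 9] cursor@3
After 4 (next): list=[3, 4, 8, 1, 9] cursor@4
After 5 (next): list=[3, 4, 8, 1, 9] cursor@8
After 6 (next): list=[3, 4, 8, 1, 9] cursor@1
After 7 (insert_before(33)): list=[3, 4, 8, 33, 1, 9] cursor@1
After 8 (prev): list=[3, 4, 8, 33, 1, 9] cursor@33

Answer: 3 4 8 33 1 9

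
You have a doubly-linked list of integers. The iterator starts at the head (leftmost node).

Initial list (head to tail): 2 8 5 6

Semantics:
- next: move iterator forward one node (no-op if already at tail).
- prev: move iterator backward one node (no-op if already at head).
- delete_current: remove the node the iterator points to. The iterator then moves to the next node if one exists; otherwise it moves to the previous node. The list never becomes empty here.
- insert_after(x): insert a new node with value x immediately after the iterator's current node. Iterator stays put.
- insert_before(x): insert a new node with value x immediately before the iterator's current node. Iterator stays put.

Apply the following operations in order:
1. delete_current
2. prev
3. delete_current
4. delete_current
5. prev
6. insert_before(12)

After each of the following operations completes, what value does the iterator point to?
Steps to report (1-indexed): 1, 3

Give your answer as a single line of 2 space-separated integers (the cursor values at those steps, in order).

After 1 (delete_current): list=[8, 5, 6] cursor@8
After 2 (prev): list=[8, 5, 6] cursor@8
After 3 (delete_current): list=[5, 6] cursor@5
After 4 (delete_current): list=[6] cursor@6
After 5 (prev): list=[6] cursor@6
After 6 (insert_before(12)): list=[12, 6] cursor@6

Answer: 8 5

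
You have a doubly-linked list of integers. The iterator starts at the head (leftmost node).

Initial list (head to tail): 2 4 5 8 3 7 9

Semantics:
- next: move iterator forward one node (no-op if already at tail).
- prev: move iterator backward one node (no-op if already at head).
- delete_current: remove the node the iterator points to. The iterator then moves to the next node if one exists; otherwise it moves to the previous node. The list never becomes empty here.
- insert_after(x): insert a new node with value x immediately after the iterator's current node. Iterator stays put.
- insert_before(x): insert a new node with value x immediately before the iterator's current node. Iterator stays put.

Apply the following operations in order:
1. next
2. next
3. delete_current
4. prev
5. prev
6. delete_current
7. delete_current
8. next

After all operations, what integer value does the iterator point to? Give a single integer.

After 1 (next): list=[2, 4, 5, 8, 3, 7, 9] cursor@4
After 2 (next): list=[2, 4, 5, 8, 3, 7, 9] cursor@5
After 3 (delete_current): list=[2, 4, 8, 3, 7, 9] cursor@8
After 4 (prev): list=[2, 4, 8, 3, 7, 9] cursor@4
After 5 (prev): list=[2, 4, 8, 3, 7, 9] cursor@2
After 6 (delete_current): list=[4, 8, 3, 7, 9] cursor@4
After 7 (delete_current): list=[8, 3, 7, 9] cursor@8
After 8 (next): list=[8, 3, 7, 9] cursor@3

Answer: 3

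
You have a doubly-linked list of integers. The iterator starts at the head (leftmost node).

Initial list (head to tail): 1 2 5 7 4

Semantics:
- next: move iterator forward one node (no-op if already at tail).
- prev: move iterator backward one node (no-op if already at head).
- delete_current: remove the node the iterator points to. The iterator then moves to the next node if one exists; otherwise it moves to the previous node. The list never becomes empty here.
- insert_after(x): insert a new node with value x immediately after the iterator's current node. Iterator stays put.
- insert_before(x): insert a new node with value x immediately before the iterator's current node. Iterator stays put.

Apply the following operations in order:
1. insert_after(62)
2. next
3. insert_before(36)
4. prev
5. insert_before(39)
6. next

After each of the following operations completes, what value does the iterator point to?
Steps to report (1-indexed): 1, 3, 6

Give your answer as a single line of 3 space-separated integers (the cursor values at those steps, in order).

After 1 (insert_after(62)): list=[1, 62, 2, 5, 7, 4] cursor@1
After 2 (next): list=[1, 62, 2, 5, 7, 4] cursor@62
After 3 (insert_before(36)): list=[1, 36, 62, 2, 5, 7, 4] cursor@62
After 4 (prev): list=[1, 36, 62, 2, 5, 7, 4] cursor@36
After 5 (insert_before(39)): list=[1, 39, 36, 62, 2, 5, 7, 4] cursor@36
After 6 (next): list=[1, 39, 36, 62, 2, 5, 7, 4] cursor@62

Answer: 1 62 62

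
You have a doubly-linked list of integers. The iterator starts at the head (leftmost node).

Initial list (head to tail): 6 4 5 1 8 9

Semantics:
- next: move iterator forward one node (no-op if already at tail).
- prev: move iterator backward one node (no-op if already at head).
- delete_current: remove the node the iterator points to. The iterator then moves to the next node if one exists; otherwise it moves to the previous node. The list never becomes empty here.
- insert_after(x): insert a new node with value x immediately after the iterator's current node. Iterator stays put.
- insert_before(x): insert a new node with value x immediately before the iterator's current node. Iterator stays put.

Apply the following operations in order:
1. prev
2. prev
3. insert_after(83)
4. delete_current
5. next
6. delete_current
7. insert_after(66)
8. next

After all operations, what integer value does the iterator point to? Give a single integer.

After 1 (prev): list=[6, 4, 5, 1, 8, 9] cursor@6
After 2 (prev): list=[6, 4, 5, 1, 8, 9] cursor@6
After 3 (insert_after(83)): list=[6, 83, 4, 5, 1, 8, 9] cursor@6
After 4 (delete_current): list=[83, 4, 5, 1, 8, 9] cursor@83
After 5 (next): list=[83, 4, 5, 1, 8, 9] cursor@4
After 6 (delete_current): list=[83, 5, 1, 8, 9] cursor@5
After 7 (insert_after(66)): list=[83, 5, 66, 1, 8, 9] cursor@5
After 8 (next): list=[83, 5, 66, 1, 8, 9] cursor@66

Answer: 66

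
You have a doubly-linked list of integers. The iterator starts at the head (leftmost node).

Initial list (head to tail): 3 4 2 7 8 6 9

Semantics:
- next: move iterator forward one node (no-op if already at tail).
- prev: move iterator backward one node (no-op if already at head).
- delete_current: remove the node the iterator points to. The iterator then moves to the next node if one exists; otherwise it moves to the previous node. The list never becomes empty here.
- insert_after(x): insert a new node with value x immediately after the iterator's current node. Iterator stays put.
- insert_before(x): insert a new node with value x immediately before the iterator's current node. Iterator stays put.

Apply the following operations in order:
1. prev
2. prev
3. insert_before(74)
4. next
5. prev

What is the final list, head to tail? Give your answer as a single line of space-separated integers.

After 1 (prev): list=[3, 4, 2, 7, 8, 6, 9] cursor@3
After 2 (prev): list=[3, 4, 2, 7, 8, 6, 9] cursor@3
After 3 (insert_before(74)): list=[74, 3, 4, 2, 7, 8, 6, 9] cursor@3
After 4 (next): list=[74, 3, 4, 2, 7, 8, 6, 9] cursor@4
After 5 (prev): list=[74, 3, 4, 2, 7, 8, 6, 9] cursor@3

Answer: 74 3 4 2 7 8 6 9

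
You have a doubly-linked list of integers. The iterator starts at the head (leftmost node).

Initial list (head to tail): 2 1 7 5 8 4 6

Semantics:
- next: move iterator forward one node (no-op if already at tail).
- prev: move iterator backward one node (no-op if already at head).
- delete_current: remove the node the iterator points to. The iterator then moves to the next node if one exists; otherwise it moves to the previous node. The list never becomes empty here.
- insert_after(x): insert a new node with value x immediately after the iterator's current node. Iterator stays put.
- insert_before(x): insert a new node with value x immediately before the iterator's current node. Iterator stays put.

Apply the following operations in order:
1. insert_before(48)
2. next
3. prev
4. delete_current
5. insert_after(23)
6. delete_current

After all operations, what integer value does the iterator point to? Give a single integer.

Answer: 23

Derivation:
After 1 (insert_before(48)): list=[48, 2, 1, 7, 5, 8, 4, 6] cursor@2
After 2 (next): list=[48, 2, 1, 7, 5, 8, 4, 6] cursor@1
After 3 (prev): list=[48, 2, 1, 7, 5, 8, 4, 6] cursor@2
After 4 (delete_current): list=[48, 1, 7, 5, 8, 4, 6] cursor@1
After 5 (insert_after(23)): list=[48, 1, 23, 7, 5, 8, 4, 6] cursor@1
After 6 (delete_current): list=[48, 23, 7, 5, 8, 4, 6] cursor@23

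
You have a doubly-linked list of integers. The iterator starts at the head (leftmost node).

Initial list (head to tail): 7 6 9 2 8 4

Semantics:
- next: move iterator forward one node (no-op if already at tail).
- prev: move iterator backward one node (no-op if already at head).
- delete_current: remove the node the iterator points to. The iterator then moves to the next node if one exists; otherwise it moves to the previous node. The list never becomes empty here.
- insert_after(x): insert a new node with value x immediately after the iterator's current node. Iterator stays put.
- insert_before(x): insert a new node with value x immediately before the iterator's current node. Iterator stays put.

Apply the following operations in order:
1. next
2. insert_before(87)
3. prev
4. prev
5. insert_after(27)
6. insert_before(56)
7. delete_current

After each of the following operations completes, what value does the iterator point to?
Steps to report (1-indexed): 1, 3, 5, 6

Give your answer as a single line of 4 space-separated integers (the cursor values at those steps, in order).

After 1 (next): list=[7, 6, 9, 2, 8, 4] cursor@6
After 2 (insert_before(87)): list=[7, 87, 6, 9, 2, 8, 4] cursor@6
After 3 (prev): list=[7, 87, 6, 9, 2, 8, 4] cursor@87
After 4 (prev): list=[7, 87, 6, 9, 2, 8, 4] cursor@7
After 5 (insert_after(27)): list=[7, 27, 87, 6, 9, 2, 8, 4] cursor@7
After 6 (insert_before(56)): list=[56, 7, 27, 87, 6, 9, 2, 8, 4] cursor@7
After 7 (delete_current): list=[56, 27, 87, 6, 9, 2, 8, 4] cursor@27

Answer: 6 87 7 7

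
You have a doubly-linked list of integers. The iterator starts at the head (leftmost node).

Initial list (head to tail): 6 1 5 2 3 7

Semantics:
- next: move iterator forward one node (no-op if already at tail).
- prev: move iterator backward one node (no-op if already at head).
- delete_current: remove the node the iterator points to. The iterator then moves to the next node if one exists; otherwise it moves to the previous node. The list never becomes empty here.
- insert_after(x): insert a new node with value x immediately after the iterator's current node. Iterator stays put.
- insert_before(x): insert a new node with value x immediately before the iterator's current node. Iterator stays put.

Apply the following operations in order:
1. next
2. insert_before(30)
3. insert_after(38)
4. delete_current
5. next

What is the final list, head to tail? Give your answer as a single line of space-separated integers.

After 1 (next): list=[6, 1, 5, 2, 3, 7] cursor@1
After 2 (insert_before(30)): list=[6, 30, 1, 5, 2, 3, 7] cursor@1
After 3 (insert_after(38)): list=[6, 30, 1, 38, 5, 2, 3, 7] cursor@1
After 4 (delete_current): list=[6, 30, 38, 5, 2, 3, 7] cursor@38
After 5 (next): list=[6, 30, 38, 5, 2, 3, 7] cursor@5

Answer: 6 30 38 5 2 3 7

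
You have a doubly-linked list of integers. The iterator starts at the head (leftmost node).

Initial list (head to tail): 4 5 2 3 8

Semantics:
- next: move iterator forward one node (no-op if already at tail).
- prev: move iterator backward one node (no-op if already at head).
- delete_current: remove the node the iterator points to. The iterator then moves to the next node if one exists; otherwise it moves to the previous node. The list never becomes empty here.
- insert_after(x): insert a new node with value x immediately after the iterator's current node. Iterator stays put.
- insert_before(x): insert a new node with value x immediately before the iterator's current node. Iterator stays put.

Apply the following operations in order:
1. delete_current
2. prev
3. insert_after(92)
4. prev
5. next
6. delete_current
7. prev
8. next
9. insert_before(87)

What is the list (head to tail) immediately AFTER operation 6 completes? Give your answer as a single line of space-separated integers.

Answer: 5 2 3 8

Derivation:
After 1 (delete_current): list=[5, 2, 3, 8] cursor@5
After 2 (prev): list=[5, 2, 3, 8] cursor@5
After 3 (insert_after(92)): list=[5, 92, 2, 3, 8] cursor@5
After 4 (prev): list=[5, 92, 2, 3, 8] cursor@5
After 5 (next): list=[5, 92, 2, 3, 8] cursor@92
After 6 (delete_current): list=[5, 2, 3, 8] cursor@2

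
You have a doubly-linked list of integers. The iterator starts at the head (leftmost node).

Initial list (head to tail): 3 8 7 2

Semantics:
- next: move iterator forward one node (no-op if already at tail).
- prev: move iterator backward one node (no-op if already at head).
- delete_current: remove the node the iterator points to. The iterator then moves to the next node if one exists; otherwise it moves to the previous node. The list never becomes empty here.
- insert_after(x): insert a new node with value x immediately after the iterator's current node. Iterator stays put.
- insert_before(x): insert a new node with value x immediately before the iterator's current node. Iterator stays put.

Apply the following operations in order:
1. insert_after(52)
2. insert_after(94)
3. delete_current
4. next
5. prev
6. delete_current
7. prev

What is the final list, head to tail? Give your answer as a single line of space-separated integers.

Answer: 52 8 7 2

Derivation:
After 1 (insert_after(52)): list=[3, 52, 8, 7, 2] cursor@3
After 2 (insert_after(94)): list=[3, 94, 52, 8, 7, 2] cursor@3
After 3 (delete_current): list=[94, 52, 8, 7, 2] cursor@94
After 4 (next): list=[94, 52, 8, 7, 2] cursor@52
After 5 (prev): list=[94, 52, 8, 7, 2] cursor@94
After 6 (delete_current): list=[52, 8, 7, 2] cursor@52
After 7 (prev): list=[52, 8, 7, 2] cursor@52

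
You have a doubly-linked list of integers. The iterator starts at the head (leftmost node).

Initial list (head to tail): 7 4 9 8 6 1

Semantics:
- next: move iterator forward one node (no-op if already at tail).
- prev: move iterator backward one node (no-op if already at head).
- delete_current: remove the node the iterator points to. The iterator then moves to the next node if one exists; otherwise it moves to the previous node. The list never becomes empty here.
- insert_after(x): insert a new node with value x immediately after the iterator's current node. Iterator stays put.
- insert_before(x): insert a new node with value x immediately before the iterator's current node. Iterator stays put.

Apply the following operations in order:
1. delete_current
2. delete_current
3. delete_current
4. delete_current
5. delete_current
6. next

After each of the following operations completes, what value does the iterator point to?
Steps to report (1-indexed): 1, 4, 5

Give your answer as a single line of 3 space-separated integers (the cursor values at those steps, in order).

Answer: 4 6 1

Derivation:
After 1 (delete_current): list=[4, 9, 8, 6, 1] cursor@4
After 2 (delete_current): list=[9, 8, 6, 1] cursor@9
After 3 (delete_current): list=[8, 6, 1] cursor@8
After 4 (delete_current): list=[6, 1] cursor@6
After 5 (delete_current): list=[1] cursor@1
After 6 (next): list=[1] cursor@1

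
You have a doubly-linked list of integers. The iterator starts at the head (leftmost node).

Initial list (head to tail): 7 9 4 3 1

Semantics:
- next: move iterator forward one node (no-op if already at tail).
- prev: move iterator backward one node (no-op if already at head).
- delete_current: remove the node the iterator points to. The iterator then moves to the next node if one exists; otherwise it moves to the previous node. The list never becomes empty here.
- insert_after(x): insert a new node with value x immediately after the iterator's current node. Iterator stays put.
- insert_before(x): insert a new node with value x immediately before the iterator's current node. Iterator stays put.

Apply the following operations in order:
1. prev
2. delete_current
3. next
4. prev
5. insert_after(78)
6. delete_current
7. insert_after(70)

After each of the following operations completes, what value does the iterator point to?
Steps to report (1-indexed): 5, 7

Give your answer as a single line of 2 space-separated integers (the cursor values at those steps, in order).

After 1 (prev): list=[7, 9, 4, 3, 1] cursor@7
After 2 (delete_current): list=[9, 4, 3, 1] cursor@9
After 3 (next): list=[9, 4, 3, 1] cursor@4
After 4 (prev): list=[9, 4, 3, 1] cursor@9
After 5 (insert_after(78)): list=[9, 78, 4, 3, 1] cursor@9
After 6 (delete_current): list=[78, 4, 3, 1] cursor@78
After 7 (insert_after(70)): list=[78, 70, 4, 3, 1] cursor@78

Answer: 9 78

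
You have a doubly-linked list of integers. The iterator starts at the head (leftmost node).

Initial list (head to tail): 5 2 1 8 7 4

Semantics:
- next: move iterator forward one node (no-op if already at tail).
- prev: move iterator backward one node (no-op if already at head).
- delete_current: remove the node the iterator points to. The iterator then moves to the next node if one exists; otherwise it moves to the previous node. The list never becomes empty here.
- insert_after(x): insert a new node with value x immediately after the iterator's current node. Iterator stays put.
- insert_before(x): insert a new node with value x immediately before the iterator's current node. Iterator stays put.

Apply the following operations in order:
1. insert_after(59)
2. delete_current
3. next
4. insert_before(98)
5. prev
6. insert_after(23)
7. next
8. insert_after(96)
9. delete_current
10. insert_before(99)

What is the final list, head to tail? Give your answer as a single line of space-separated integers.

After 1 (insert_after(59)): list=[5, 59, 2, 1, 8, 7, 4] cursor@5
After 2 (delete_current): list=[59, 2, 1, 8, 7, 4] cursor@59
After 3 (next): list=[59, 2, 1, 8, 7, 4] cursor@2
After 4 (insert_before(98)): list=[59, 98, 2, 1, 8, 7, 4] cursor@2
After 5 (prev): list=[59, 98, 2, 1, 8, 7, 4] cursor@98
After 6 (insert_after(23)): list=[59, 98, 23, 2, 1, 8, 7, 4] cursor@98
After 7 (next): list=[59, 98, 23, 2, 1, 8, 7, 4] cursor@23
After 8 (insert_after(96)): list=[59, 98, 23, 96, 2, 1, 8, 7, 4] cursor@23
After 9 (delete_current): list=[59, 98, 96, 2, 1, 8, 7, 4] cursor@96
After 10 (insert_before(99)): list=[59, 98, 99, 96, 2, 1, 8, 7, 4] cursor@96

Answer: 59 98 99 96 2 1 8 7 4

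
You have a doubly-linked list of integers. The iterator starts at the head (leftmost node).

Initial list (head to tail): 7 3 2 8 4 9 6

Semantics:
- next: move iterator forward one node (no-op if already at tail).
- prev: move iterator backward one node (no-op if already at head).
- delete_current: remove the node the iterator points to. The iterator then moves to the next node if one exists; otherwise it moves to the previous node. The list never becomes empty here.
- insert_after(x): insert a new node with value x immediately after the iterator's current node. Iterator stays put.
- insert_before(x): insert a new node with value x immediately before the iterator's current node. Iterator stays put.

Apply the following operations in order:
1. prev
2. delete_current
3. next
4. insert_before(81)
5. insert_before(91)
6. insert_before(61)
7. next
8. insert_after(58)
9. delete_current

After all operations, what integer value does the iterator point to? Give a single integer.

Answer: 58

Derivation:
After 1 (prev): list=[7, 3, 2, 8, 4, 9, 6] cursor@7
After 2 (delete_current): list=[3, 2, 8, 4, 9, 6] cursor@3
After 3 (next): list=[3, 2, 8, 4, 9, 6] cursor@2
After 4 (insert_before(81)): list=[3, 81, 2, 8, 4, 9, 6] cursor@2
After 5 (insert_before(91)): list=[3, 81, 91, 2, 8, 4, 9, 6] cursor@2
After 6 (insert_before(61)): list=[3, 81, 91, 61, 2, 8, 4, 9, 6] cursor@2
After 7 (next): list=[3, 81, 91, 61, 2, 8, 4, 9, 6] cursor@8
After 8 (insert_after(58)): list=[3, 81, 91, 61, 2, 8, 58, 4, 9, 6] cursor@8
After 9 (delete_current): list=[3, 81, 91, 61, 2, 58, 4, 9, 6] cursor@58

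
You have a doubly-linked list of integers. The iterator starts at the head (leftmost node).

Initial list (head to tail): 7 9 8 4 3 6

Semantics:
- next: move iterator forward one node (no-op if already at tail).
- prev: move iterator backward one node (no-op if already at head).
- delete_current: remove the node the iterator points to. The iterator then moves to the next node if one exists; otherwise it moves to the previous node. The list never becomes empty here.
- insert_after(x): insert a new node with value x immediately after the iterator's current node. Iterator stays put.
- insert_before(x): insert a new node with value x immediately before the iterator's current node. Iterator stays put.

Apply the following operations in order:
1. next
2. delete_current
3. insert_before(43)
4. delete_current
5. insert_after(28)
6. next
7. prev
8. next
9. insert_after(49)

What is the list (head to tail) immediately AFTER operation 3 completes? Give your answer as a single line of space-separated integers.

After 1 (next): list=[7, 9, 8, 4, 3, 6] cursor@9
After 2 (delete_current): list=[7, 8, 4, 3, 6] cursor@8
After 3 (insert_before(43)): list=[7, 43, 8, 4, 3, 6] cursor@8

Answer: 7 43 8 4 3 6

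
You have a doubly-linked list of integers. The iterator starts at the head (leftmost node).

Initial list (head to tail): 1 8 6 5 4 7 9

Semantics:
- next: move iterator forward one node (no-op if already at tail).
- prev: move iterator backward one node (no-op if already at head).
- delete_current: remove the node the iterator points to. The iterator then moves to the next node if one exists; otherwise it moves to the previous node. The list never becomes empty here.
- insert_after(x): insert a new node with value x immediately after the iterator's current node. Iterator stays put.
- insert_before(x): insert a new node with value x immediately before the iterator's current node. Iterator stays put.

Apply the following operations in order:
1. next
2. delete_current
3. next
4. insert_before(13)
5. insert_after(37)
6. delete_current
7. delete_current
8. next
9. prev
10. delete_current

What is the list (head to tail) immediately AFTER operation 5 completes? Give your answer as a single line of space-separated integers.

Answer: 1 6 13 5 37 4 7 9

Derivation:
After 1 (next): list=[1, 8, 6, 5, 4, 7, 9] cursor@8
After 2 (delete_current): list=[1, 6, 5, 4, 7, 9] cursor@6
After 3 (next): list=[1, 6, 5, 4, 7, 9] cursor@5
After 4 (insert_before(13)): list=[1, 6, 13, 5, 4, 7, 9] cursor@5
After 5 (insert_after(37)): list=[1, 6, 13, 5, 37, 4, 7, 9] cursor@5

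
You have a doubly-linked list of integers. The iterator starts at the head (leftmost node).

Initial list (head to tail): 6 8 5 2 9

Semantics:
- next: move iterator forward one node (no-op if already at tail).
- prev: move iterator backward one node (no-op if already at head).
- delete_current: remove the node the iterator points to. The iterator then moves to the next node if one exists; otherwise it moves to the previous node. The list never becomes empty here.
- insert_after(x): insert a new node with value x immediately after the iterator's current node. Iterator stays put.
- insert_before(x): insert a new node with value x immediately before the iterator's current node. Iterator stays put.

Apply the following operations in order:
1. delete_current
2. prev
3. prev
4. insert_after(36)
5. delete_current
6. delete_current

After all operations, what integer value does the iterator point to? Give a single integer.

After 1 (delete_current): list=[8, 5, 2, 9] cursor@8
After 2 (prev): list=[8, 5, 2, 9] cursor@8
After 3 (prev): list=[8, 5, 2, 9] cursor@8
After 4 (insert_after(36)): list=[8, 36, 5, 2, 9] cursor@8
After 5 (delete_current): list=[36, 5, 2, 9] cursor@36
After 6 (delete_current): list=[5, 2, 9] cursor@5

Answer: 5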